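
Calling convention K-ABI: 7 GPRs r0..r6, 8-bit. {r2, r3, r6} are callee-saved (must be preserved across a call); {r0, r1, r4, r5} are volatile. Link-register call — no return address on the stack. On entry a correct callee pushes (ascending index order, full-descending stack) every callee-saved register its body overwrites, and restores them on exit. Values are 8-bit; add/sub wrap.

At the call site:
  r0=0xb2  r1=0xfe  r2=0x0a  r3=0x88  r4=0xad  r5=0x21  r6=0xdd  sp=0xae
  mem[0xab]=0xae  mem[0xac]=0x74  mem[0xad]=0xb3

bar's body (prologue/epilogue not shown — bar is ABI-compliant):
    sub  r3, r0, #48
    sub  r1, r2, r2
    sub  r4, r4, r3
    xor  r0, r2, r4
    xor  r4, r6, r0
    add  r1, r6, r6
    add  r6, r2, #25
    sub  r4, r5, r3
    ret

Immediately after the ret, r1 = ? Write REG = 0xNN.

prologue: push r3 → mem[0xad]=0x88, sp=0xad
prologue: push r6 → mem[0xac]=0xdd, sp=0xac
body[0] sub  r3, r0, #48 → r3=0x82
body[1] sub  r1, r2, r2 → r1=0x00
body[2] sub  r4, r4, r3 → r4=0x2b
body[3] xor  r0, r2, r4 → r0=0x21
body[4] xor  r4, r6, r0 → r4=0xfc
body[5] add  r1, r6, r6 → r1=0xba
body[6] add  r6, r2, #25 → r6=0x23
body[7] sub  r4, r5, r3 → r4=0x9f
epilogue: pop r6=0xdd, sp=0xad
epilogue: pop r3=0x88, sp=0xae
r1 is caller-saved → body value

REG = 0xba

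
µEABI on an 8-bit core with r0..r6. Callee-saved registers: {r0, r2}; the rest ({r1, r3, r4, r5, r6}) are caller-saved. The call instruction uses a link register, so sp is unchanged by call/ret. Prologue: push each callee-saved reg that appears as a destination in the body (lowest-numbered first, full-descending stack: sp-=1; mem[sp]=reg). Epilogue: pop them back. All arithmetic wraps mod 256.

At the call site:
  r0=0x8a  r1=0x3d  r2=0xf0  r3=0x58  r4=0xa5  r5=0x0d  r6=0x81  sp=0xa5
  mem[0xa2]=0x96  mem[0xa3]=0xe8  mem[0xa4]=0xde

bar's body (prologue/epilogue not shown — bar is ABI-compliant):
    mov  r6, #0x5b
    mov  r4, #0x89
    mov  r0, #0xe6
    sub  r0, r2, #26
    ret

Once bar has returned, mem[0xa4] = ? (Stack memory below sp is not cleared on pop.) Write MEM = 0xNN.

prologue: push r0 -> mem[0xa4]=0x8a, sp=0xa4
body[0] mov  r6, #0x5b -> r6=0x5b
body[1] mov  r4, #0x89 -> r4=0x89
body[2] mov  r0, #0xe6 -> r0=0xe6
body[3] sub  r0, r2, #26 -> r0=0xd6
epilogue: pop r0=0x8a, sp=0xa5
prologue pushed ['r0'] at ['0xa4']

MEM = 0x8a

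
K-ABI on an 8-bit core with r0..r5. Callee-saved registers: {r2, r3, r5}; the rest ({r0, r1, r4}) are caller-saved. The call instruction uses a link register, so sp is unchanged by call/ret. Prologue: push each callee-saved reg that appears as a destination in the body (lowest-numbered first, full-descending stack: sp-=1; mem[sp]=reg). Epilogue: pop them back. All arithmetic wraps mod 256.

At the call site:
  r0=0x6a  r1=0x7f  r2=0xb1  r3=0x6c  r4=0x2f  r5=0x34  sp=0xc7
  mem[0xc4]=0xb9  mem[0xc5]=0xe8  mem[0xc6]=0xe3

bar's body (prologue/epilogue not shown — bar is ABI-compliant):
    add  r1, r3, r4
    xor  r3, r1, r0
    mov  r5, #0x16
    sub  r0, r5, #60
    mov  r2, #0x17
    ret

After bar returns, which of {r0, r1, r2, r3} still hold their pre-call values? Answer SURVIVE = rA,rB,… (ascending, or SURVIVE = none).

prologue: push r2 -> mem[0xc6]=0xb1, sp=0xc6
prologue: push r3 -> mem[0xc5]=0x6c, sp=0xc5
prologue: push r5 -> mem[0xc4]=0x34, sp=0xc4
body[0] add  r1, r3, r4 -> r1=0x9b
body[1] xor  r3, r1, r0 -> r3=0xf1
body[2] mov  r5, #0x16 -> r5=0x16
body[3] sub  r0, r5, #60 -> r0=0xda
body[4] mov  r2, #0x17 -> r2=0x17
epilogue: pop r5=0x34, sp=0xc5
epilogue: pop r3=0x6c, sp=0xc6
epilogue: pop r2=0xb1, sp=0xc7
r0: caller-saved, written=True
r1: caller-saved, written=True
r2: callee-saved, written=True
r3: callee-saved, written=True

SURVIVE = r2,r3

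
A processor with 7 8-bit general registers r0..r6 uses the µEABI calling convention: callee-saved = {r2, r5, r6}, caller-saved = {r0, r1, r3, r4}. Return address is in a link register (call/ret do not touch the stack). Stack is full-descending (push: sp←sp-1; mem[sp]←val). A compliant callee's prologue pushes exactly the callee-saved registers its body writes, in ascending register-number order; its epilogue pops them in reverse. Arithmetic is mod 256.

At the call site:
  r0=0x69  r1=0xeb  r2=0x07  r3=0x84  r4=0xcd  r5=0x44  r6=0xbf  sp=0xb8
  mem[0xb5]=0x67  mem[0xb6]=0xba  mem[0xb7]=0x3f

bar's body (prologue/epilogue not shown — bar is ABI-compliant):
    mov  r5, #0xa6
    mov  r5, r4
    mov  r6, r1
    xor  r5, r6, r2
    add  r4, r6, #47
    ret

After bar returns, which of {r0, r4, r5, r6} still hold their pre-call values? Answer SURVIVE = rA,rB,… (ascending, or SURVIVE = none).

prologue: push r5 -> mem[0xb7]=0x44, sp=0xb7
prologue: push r6 -> mem[0xb6]=0xbf, sp=0xb6
body[0] mov  r5, #0xa6 -> r5=0xa6
body[1] mov  r5, r4 -> r5=0xcd
body[2] mov  r6, r1 -> r6=0xeb
body[3] xor  r5, r6, r2 -> r5=0xec
body[4] add  r4, r6, #47 -> r4=0x1a
epilogue: pop r6=0xbf, sp=0xb7
epilogue: pop r5=0x44, sp=0xb8
r0: caller-saved, written=False
r4: caller-saved, written=True
r5: callee-saved, written=True
r6: callee-saved, written=True

SURVIVE = r0,r5,r6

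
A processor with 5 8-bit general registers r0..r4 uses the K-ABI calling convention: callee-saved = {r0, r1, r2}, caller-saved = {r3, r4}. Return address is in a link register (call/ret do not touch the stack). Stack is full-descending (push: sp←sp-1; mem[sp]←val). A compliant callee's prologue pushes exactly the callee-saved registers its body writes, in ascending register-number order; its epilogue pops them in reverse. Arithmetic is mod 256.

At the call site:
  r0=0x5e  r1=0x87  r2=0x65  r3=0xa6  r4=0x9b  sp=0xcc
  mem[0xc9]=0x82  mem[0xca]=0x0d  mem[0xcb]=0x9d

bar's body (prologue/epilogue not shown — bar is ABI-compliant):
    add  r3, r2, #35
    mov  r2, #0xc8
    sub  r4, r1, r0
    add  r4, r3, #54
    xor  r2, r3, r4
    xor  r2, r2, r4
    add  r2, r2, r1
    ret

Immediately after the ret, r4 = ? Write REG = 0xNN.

prologue: push r2 -> mem[0xcb]=0x65, sp=0xcb
body[0] add  r3, r2, #35 -> r3=0x88
body[1] mov  r2, #0xc8 -> r2=0xc8
body[2] sub  r4, r1, r0 -> r4=0x29
body[3] add  r4, r3, #54 -> r4=0xbe
body[4] xor  r2, r3, r4 -> r2=0x36
body[5] xor  r2, r2, r4 -> r2=0x88
body[6] add  r2, r2, r1 -> r2=0x0f
epilogue: pop r2=0x65, sp=0xcc
r4 is caller-saved -> body value

REG = 0xbe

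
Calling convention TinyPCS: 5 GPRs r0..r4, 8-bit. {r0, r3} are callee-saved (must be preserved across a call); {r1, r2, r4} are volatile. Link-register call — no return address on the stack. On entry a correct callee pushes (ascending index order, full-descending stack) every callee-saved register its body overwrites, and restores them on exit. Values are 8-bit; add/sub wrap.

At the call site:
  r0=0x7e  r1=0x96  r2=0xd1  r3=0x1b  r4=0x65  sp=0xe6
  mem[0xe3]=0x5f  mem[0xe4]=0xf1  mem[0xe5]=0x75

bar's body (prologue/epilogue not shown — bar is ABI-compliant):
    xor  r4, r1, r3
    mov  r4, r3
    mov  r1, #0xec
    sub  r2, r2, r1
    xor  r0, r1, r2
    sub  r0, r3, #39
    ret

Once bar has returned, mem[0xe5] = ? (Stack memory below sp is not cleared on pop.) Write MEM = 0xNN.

MEM = 0x7e

prologue: push r0 -> mem[0xe5]=0x7e, sp=0xe5
body[0] xor  r4, r1, r3 -> r4=0x8d
body[1] mov  r4, r3 -> r4=0x1b
body[2] mov  r1, #0xec -> r1=0xec
body[3] sub  r2, r2, r1 -> r2=0xe5
body[4] xor  r0, r1, r2 -> r0=0x09
body[5] sub  r0, r3, #39 -> r0=0xf4
epilogue: pop r0=0x7e, sp=0xe6
prologue pushed ['r0'] at ['0xe5']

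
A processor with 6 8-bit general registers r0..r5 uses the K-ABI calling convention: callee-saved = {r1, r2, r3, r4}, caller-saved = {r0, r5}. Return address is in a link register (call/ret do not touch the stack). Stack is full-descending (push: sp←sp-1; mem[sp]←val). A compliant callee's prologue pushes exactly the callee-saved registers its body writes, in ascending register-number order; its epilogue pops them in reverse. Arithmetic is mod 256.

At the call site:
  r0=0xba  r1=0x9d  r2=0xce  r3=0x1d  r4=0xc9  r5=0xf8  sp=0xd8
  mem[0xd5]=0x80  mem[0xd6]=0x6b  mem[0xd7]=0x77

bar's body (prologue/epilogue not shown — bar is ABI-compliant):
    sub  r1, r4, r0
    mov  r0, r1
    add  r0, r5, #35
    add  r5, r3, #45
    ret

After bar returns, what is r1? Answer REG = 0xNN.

prologue: push r1 → mem[0xd7]=0x9d, sp=0xd7
body[0] sub  r1, r4, r0 → r1=0x0f
body[1] mov  r0, r1 → r0=0x0f
body[2] add  r0, r5, #35 → r0=0x1b
body[3] add  r5, r3, #45 → r5=0x4a
epilogue: pop r1=0x9d, sp=0xd8
r1 is callee-saved → restored

REG = 0x9d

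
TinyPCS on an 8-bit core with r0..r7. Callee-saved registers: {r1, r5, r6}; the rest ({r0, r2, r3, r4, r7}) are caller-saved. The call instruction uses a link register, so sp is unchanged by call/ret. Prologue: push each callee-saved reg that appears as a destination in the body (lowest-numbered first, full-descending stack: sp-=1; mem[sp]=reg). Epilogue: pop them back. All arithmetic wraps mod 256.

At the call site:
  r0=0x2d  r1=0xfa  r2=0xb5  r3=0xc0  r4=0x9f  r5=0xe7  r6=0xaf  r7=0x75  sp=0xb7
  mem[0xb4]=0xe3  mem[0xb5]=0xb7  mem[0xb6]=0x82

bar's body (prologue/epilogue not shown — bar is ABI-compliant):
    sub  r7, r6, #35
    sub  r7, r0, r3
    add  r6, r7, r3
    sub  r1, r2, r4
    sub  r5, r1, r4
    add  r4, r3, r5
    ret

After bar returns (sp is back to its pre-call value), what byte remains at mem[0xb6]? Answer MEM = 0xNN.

prologue: push r1 → mem[0xb6]=0xfa, sp=0xb6
prologue: push r5 → mem[0xb5]=0xe7, sp=0xb5
prologue: push r6 → mem[0xb4]=0xaf, sp=0xb4
body[0] sub  r7, r6, #35 → r7=0x8c
body[1] sub  r7, r0, r3 → r7=0x6d
body[2] add  r6, r7, r3 → r6=0x2d
body[3] sub  r1, r2, r4 → r1=0x16
body[4] sub  r5, r1, r4 → r5=0x77
body[5] add  r4, r3, r5 → r4=0x37
epilogue: pop r6=0xaf, sp=0xb5
epilogue: pop r5=0xe7, sp=0xb6
epilogue: pop r1=0xfa, sp=0xb7
prologue pushed ['r1', 'r5', 'r6'] at ['0xb6', '0xb5', '0xb4']

MEM = 0xfa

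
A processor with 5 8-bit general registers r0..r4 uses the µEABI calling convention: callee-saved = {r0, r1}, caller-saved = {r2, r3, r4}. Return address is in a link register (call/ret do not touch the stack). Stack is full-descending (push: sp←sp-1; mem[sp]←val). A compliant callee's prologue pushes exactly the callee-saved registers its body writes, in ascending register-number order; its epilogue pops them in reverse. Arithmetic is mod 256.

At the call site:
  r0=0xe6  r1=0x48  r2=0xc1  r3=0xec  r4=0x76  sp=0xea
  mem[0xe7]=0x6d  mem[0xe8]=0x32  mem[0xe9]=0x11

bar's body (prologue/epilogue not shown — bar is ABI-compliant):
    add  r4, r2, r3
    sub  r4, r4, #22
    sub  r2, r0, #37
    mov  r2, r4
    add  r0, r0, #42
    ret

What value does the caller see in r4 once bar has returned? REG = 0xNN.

prologue: push r0 -> mem[0xe9]=0xe6, sp=0xe9
body[0] add  r4, r2, r3 -> r4=0xad
body[1] sub  r4, r4, #22 -> r4=0x97
body[2] sub  r2, r0, #37 -> r2=0xc1
body[3] mov  r2, r4 -> r2=0x97
body[4] add  r0, r0, #42 -> r0=0x10
epilogue: pop r0=0xe6, sp=0xea
r4 is caller-saved -> body value

REG = 0x97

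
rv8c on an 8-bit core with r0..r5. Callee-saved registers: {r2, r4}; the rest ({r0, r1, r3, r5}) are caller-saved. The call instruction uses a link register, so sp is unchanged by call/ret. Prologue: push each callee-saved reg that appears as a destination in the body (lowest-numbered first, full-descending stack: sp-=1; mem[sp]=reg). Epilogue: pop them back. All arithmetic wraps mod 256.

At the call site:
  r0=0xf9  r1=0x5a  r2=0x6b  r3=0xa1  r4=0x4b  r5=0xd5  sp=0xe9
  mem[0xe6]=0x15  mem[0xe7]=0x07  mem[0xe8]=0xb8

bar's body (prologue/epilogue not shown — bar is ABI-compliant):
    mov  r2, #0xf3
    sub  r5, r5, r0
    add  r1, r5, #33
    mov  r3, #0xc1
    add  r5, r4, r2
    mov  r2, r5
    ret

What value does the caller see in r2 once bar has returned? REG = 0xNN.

prologue: push r2 -> mem[0xe8]=0x6b, sp=0xe8
body[0] mov  r2, #0xf3 -> r2=0xf3
body[1] sub  r5, r5, r0 -> r5=0xdc
body[2] add  r1, r5, #33 -> r1=0xfd
body[3] mov  r3, #0xc1 -> r3=0xc1
body[4] add  r5, r4, r2 -> r5=0x3e
body[5] mov  r2, r5 -> r2=0x3e
epilogue: pop r2=0x6b, sp=0xe9
r2 is callee-saved -> restored

REG = 0x6b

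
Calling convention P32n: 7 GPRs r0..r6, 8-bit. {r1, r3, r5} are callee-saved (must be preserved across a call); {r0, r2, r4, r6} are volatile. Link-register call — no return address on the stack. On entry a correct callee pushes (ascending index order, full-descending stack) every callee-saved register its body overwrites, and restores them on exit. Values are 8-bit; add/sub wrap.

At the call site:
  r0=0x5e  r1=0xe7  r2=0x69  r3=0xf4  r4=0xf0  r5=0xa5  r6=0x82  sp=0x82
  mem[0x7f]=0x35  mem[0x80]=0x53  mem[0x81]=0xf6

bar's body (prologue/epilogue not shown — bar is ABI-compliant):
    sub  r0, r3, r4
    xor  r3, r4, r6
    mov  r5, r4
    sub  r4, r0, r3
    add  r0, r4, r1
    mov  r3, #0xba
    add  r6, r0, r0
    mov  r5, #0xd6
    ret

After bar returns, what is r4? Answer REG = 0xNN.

prologue: push r3 -> mem[0x81]=0xf4, sp=0x81
prologue: push r5 -> mem[0x80]=0xa5, sp=0x80
body[0] sub  r0, r3, r4 -> r0=0x04
body[1] xor  r3, r4, r6 -> r3=0x72
body[2] mov  r5, r4 -> r5=0xf0
body[3] sub  r4, r0, r3 -> r4=0x92
body[4] add  r0, r4, r1 -> r0=0x79
body[5] mov  r3, #0xba -> r3=0xba
body[6] add  r6, r0, r0 -> r6=0xf2
body[7] mov  r5, #0xd6 -> r5=0xd6
epilogue: pop r5=0xa5, sp=0x81
epilogue: pop r3=0xf4, sp=0x82
r4 is caller-saved -> body value

REG = 0x92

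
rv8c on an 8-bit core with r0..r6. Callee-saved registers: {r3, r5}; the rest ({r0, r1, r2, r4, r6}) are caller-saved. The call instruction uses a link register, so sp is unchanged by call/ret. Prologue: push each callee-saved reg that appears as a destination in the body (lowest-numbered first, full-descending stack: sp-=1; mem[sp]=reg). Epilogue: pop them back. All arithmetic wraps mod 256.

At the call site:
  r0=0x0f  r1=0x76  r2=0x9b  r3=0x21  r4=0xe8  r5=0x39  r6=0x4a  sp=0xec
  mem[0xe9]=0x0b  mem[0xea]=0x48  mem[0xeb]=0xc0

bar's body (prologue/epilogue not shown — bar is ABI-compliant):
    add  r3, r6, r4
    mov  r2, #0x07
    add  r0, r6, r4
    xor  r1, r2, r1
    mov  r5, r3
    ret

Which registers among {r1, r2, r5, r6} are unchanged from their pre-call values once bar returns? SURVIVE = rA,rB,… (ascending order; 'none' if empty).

SURVIVE = r5,r6

prologue: push r3 → mem[0xeb]=0x21, sp=0xeb
prologue: push r5 → mem[0xea]=0x39, sp=0xea
body[0] add  r3, r6, r4 → r3=0x32
body[1] mov  r2, #0x07 → r2=0x07
body[2] add  r0, r6, r4 → r0=0x32
body[3] xor  r1, r2, r1 → r1=0x71
body[4] mov  r5, r3 → r5=0x32
epilogue: pop r5=0x39, sp=0xeb
epilogue: pop r3=0x21, sp=0xec
r1: caller-saved, written=True
r2: caller-saved, written=True
r5: callee-saved, written=True
r6: caller-saved, written=False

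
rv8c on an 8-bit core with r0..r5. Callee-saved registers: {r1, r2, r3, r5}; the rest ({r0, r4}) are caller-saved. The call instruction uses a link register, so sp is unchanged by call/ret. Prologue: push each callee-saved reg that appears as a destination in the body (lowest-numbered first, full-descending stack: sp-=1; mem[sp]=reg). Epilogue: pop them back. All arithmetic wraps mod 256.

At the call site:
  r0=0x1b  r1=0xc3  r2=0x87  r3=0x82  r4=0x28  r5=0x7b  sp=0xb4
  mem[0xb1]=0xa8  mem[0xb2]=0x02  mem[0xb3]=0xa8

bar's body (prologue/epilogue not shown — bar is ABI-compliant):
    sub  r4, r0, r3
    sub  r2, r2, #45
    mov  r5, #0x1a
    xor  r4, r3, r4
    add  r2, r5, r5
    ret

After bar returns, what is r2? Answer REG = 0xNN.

REG = 0x87

prologue: push r2 → mem[0xb3]=0x87, sp=0xb3
prologue: push r5 → mem[0xb2]=0x7b, sp=0xb2
body[0] sub  r4, r0, r3 → r4=0x99
body[1] sub  r2, r2, #45 → r2=0x5a
body[2] mov  r5, #0x1a → r5=0x1a
body[3] xor  r4, r3, r4 → r4=0x1b
body[4] add  r2, r5, r5 → r2=0x34
epilogue: pop r5=0x7b, sp=0xb3
epilogue: pop r2=0x87, sp=0xb4
r2 is callee-saved → restored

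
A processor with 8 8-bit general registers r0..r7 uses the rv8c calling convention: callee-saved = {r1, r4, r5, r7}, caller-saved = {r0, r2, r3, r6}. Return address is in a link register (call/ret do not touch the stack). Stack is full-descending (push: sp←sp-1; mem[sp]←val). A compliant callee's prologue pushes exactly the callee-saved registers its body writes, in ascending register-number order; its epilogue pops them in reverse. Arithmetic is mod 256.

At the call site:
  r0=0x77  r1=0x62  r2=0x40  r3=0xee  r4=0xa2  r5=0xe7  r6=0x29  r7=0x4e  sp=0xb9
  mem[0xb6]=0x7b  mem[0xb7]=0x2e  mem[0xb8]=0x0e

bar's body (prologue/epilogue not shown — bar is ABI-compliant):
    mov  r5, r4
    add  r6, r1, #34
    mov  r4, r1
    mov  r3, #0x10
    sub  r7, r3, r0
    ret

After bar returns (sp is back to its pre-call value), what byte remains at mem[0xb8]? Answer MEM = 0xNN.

prologue: push r4 → mem[0xb8]=0xa2, sp=0xb8
prologue: push r5 → mem[0xb7]=0xe7, sp=0xb7
prologue: push r7 → mem[0xb6]=0x4e, sp=0xb6
body[0] mov  r5, r4 → r5=0xa2
body[1] add  r6, r1, #34 → r6=0x84
body[2] mov  r4, r1 → r4=0x62
body[3] mov  r3, #0x10 → r3=0x10
body[4] sub  r7, r3, r0 → r7=0x99
epilogue: pop r7=0x4e, sp=0xb7
epilogue: pop r5=0xe7, sp=0xb8
epilogue: pop r4=0xa2, sp=0xb9
prologue pushed ['r4', 'r5', 'r7'] at ['0xb8', '0xb7', '0xb6']

MEM = 0xa2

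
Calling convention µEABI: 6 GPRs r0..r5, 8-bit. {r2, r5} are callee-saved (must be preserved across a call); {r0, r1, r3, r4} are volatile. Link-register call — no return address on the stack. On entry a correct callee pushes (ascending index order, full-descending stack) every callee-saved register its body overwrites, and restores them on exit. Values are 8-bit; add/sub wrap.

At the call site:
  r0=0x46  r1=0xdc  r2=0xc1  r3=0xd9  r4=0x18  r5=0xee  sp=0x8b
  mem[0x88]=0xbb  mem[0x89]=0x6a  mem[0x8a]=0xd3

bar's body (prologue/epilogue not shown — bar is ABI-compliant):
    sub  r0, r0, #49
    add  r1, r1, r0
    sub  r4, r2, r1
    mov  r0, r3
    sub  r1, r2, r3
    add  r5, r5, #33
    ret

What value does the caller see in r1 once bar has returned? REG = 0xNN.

REG = 0xe8

prologue: push r5 -> mem[0x8a]=0xee, sp=0x8a
body[0] sub  r0, r0, #49 -> r0=0x15
body[1] add  r1, r1, r0 -> r1=0xf1
body[2] sub  r4, r2, r1 -> r4=0xd0
body[3] mov  r0, r3 -> r0=0xd9
body[4] sub  r1, r2, r3 -> r1=0xe8
body[5] add  r5, r5, #33 -> r5=0x0f
epilogue: pop r5=0xee, sp=0x8b
r1 is caller-saved -> body value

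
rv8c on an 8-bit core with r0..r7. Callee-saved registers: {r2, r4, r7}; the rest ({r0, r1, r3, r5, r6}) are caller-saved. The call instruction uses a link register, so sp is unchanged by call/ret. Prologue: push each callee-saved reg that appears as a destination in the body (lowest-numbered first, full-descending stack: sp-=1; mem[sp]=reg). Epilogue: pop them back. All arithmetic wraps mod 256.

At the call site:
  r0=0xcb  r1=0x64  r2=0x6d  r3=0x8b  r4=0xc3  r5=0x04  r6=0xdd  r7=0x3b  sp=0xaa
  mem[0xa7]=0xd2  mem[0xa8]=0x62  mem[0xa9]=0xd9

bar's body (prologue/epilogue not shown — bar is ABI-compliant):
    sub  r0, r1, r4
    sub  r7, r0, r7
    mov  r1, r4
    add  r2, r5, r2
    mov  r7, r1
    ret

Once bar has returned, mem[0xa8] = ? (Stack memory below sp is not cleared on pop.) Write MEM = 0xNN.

prologue: push r2 → mem[0xa9]=0x6d, sp=0xa9
prologue: push r7 → mem[0xa8]=0x3b, sp=0xa8
body[0] sub  r0, r1, r4 → r0=0xa1
body[1] sub  r7, r0, r7 → r7=0x66
body[2] mov  r1, r4 → r1=0xc3
body[3] add  r2, r5, r2 → r2=0x71
body[4] mov  r7, r1 → r7=0xc3
epilogue: pop r7=0x3b, sp=0xa9
epilogue: pop r2=0x6d, sp=0xaa
prologue pushed ['r2', 'r7'] at ['0xa9', '0xa8']

MEM = 0x3b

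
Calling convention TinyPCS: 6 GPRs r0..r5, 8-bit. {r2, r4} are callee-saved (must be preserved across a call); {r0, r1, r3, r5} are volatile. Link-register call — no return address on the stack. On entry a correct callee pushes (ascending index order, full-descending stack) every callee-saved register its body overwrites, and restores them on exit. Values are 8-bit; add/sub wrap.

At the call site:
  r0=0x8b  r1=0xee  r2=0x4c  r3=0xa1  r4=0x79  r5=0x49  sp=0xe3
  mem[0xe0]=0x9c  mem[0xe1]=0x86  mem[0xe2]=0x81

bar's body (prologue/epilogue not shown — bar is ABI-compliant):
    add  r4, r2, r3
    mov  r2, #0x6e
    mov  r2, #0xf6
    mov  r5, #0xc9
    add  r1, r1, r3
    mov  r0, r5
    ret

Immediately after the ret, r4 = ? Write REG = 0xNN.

REG = 0x79

prologue: push r2 → mem[0xe2]=0x4c, sp=0xe2
prologue: push r4 → mem[0xe1]=0x79, sp=0xe1
body[0] add  r4, r2, r3 → r4=0xed
body[1] mov  r2, #0x6e → r2=0x6e
body[2] mov  r2, #0xf6 → r2=0xf6
body[3] mov  r5, #0xc9 → r5=0xc9
body[4] add  r1, r1, r3 → r1=0x8f
body[5] mov  r0, r5 → r0=0xc9
epilogue: pop r4=0x79, sp=0xe2
epilogue: pop r2=0x4c, sp=0xe3
r4 is callee-saved → restored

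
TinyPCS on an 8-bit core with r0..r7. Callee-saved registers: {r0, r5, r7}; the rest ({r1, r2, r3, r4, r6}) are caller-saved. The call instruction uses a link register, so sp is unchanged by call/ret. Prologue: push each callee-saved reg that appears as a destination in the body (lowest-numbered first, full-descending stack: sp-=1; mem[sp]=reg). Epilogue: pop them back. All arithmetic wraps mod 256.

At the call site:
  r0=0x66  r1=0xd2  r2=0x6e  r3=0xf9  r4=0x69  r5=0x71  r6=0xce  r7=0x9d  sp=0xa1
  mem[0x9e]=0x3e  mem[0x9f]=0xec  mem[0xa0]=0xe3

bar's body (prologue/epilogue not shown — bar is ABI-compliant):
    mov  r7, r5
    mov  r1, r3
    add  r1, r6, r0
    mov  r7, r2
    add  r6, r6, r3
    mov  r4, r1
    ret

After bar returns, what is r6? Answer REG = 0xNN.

REG = 0xc7

prologue: push r7 → mem[0xa0]=0x9d, sp=0xa0
body[0] mov  r7, r5 → r7=0x71
body[1] mov  r1, r3 → r1=0xf9
body[2] add  r1, r6, r0 → r1=0x34
body[3] mov  r7, r2 → r7=0x6e
body[4] add  r6, r6, r3 → r6=0xc7
body[5] mov  r4, r1 → r4=0x34
epilogue: pop r7=0x9d, sp=0xa1
r6 is caller-saved → body value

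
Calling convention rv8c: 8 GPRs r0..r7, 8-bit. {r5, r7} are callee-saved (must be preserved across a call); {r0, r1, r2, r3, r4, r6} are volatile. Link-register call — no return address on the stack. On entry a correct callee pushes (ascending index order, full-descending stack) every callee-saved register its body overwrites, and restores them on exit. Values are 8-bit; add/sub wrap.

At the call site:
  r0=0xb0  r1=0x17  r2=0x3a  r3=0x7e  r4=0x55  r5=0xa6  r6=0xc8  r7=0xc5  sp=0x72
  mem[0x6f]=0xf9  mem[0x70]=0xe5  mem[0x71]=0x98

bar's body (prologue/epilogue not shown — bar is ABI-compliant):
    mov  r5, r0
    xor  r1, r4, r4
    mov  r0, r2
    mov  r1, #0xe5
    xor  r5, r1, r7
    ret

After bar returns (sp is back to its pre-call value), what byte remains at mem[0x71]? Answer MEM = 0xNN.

MEM = 0xa6

prologue: push r5 → mem[0x71]=0xa6, sp=0x71
body[0] mov  r5, r0 → r5=0xb0
body[1] xor  r1, r4, r4 → r1=0x00
body[2] mov  r0, r2 → r0=0x3a
body[3] mov  r1, #0xe5 → r1=0xe5
body[4] xor  r5, r1, r7 → r5=0x20
epilogue: pop r5=0xa6, sp=0x72
prologue pushed ['r5'] at ['0x71']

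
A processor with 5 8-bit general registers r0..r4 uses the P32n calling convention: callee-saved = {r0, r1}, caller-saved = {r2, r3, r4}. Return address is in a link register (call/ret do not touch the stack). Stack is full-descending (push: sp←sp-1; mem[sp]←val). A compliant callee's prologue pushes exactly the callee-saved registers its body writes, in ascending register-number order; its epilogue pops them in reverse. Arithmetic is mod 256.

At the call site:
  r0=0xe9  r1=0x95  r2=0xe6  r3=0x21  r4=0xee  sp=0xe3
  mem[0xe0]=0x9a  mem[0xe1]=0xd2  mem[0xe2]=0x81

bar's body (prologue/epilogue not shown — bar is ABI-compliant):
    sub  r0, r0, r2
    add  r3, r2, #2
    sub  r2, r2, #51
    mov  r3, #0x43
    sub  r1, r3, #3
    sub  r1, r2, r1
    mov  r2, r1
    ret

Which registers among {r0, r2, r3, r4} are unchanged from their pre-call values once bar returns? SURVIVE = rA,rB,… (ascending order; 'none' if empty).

SURVIVE = r0,r4

prologue: push r0 → mem[0xe2]=0xe9, sp=0xe2
prologue: push r1 → mem[0xe1]=0x95, sp=0xe1
body[0] sub  r0, r0, r2 → r0=0x03
body[1] add  r3, r2, #2 → r3=0xe8
body[2] sub  r2, r2, #51 → r2=0xb3
body[3] mov  r3, #0x43 → r3=0x43
body[4] sub  r1, r3, #3 → r1=0x40
body[5] sub  r1, r2, r1 → r1=0x73
body[6] mov  r2, r1 → r2=0x73
epilogue: pop r1=0x95, sp=0xe2
epilogue: pop r0=0xe9, sp=0xe3
r0: callee-saved, written=True
r2: caller-saved, written=True
r3: caller-saved, written=True
r4: caller-saved, written=False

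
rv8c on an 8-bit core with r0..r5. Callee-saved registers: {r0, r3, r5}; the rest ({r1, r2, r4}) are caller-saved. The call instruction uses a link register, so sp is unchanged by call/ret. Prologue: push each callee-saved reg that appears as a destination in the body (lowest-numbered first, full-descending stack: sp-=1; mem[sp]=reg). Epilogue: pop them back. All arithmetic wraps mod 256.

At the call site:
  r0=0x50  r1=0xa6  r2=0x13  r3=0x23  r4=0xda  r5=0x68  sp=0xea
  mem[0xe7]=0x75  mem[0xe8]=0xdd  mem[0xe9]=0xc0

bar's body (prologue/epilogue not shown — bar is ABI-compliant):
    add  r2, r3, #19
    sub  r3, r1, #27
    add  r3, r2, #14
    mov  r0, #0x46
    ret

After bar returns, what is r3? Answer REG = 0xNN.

REG = 0x23

prologue: push r0 → mem[0xe9]=0x50, sp=0xe9
prologue: push r3 → mem[0xe8]=0x23, sp=0xe8
body[0] add  r2, r3, #19 → r2=0x36
body[1] sub  r3, r1, #27 → r3=0x8b
body[2] add  r3, r2, #14 → r3=0x44
body[3] mov  r0, #0x46 → r0=0x46
epilogue: pop r3=0x23, sp=0xe9
epilogue: pop r0=0x50, sp=0xea
r3 is callee-saved → restored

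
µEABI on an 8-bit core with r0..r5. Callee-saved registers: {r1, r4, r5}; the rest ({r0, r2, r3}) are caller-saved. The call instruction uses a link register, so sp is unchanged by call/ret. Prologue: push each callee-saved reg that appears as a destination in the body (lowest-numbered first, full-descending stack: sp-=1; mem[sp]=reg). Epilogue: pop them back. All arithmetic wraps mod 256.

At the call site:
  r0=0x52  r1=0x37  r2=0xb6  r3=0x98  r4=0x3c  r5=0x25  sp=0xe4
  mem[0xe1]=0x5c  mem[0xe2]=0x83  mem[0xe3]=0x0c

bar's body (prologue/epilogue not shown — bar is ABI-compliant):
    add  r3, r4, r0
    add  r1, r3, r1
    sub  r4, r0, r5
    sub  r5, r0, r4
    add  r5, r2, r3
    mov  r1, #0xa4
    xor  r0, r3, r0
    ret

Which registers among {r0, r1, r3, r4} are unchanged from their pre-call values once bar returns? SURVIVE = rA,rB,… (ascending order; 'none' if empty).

prologue: push r1 -> mem[0xe3]=0x37, sp=0xe3
prologue: push r4 -> mem[0xe2]=0x3c, sp=0xe2
prologue: push r5 -> mem[0xe1]=0x25, sp=0xe1
body[0] add  r3, r4, r0 -> r3=0x8e
body[1] add  r1, r3, r1 -> r1=0xc5
body[2] sub  r4, r0, r5 -> r4=0x2d
body[3] sub  r5, r0, r4 -> r5=0x25
body[4] add  r5, r2, r3 -> r5=0x44
body[5] mov  r1, #0xa4 -> r1=0xa4
body[6] xor  r0, r3, r0 -> r0=0xdc
epilogue: pop r5=0x25, sp=0xe2
epilogue: pop r4=0x3c, sp=0xe3
epilogue: pop r1=0x37, sp=0xe4
r0: caller-saved, written=True
r1: callee-saved, written=True
r3: caller-saved, written=True
r4: callee-saved, written=True

SURVIVE = r1,r4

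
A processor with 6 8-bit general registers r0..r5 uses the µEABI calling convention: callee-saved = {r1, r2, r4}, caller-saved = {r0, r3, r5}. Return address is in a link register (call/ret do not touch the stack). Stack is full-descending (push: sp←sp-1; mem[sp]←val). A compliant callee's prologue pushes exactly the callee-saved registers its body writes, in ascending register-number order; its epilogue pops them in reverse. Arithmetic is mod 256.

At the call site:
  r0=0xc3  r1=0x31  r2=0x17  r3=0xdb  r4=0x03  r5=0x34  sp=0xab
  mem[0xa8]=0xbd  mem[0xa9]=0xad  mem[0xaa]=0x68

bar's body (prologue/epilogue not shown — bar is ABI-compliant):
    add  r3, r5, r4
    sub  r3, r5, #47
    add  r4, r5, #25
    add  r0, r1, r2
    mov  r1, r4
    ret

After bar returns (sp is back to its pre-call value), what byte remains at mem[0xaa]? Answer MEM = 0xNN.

MEM = 0x31

prologue: push r1 -> mem[0xaa]=0x31, sp=0xaa
prologue: push r4 -> mem[0xa9]=0x03, sp=0xa9
body[0] add  r3, r5, r4 -> r3=0x37
body[1] sub  r3, r5, #47 -> r3=0x05
body[2] add  r4, r5, #25 -> r4=0x4d
body[3] add  r0, r1, r2 -> r0=0x48
body[4] mov  r1, r4 -> r1=0x4d
epilogue: pop r4=0x03, sp=0xaa
epilogue: pop r1=0x31, sp=0xab
prologue pushed ['r1', 'r4'] at ['0xaa', '0xa9']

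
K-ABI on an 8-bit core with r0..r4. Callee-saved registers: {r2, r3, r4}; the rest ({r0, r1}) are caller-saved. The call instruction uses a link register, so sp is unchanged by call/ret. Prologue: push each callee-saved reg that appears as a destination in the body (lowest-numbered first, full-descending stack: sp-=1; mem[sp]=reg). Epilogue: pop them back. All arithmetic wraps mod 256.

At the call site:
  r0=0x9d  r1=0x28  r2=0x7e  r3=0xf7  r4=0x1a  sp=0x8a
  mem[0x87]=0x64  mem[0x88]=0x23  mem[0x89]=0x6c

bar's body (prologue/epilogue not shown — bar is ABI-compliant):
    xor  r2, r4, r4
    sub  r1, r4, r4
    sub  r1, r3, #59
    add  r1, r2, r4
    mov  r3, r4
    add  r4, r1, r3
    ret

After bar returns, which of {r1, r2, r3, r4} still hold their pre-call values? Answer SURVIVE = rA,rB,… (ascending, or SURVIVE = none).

prologue: push r2 -> mem[0x89]=0x7e, sp=0x89
prologue: push r3 -> mem[0x88]=0xf7, sp=0x88
prologue: push r4 -> mem[0x87]=0x1a, sp=0x87
body[0] xor  r2, r4, r4 -> r2=0x00
body[1] sub  r1, r4, r4 -> r1=0x00
body[2] sub  r1, r3, #59 -> r1=0xbc
body[3] add  r1, r2, r4 -> r1=0x1a
body[4] mov  r3, r4 -> r3=0x1a
body[5] add  r4, r1, r3 -> r4=0x34
epilogue: pop r4=0x1a, sp=0x88
epilogue: pop r3=0xf7, sp=0x89
epilogue: pop r2=0x7e, sp=0x8a
r1: caller-saved, written=True
r2: callee-saved, written=True
r3: callee-saved, written=True
r4: callee-saved, written=True

SURVIVE = r2,r3,r4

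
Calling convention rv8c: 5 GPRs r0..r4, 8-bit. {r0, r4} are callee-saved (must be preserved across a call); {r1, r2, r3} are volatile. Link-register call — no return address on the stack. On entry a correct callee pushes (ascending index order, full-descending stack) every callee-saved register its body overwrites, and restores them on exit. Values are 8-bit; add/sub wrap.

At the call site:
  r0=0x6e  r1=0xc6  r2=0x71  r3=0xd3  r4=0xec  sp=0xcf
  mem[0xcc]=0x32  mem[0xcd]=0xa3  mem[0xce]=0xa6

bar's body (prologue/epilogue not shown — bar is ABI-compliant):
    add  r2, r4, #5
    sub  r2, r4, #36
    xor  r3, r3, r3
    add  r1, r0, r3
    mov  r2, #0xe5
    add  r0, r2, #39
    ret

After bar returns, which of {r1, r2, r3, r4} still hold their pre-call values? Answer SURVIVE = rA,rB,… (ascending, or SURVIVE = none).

prologue: push r0 -> mem[0xce]=0x6e, sp=0xce
body[0] add  r2, r4, #5 -> r2=0xf1
body[1] sub  r2, r4, #36 -> r2=0xc8
body[2] xor  r3, r3, r3 -> r3=0x00
body[3] add  r1, r0, r3 -> r1=0x6e
body[4] mov  r2, #0xe5 -> r2=0xe5
body[5] add  r0, r2, #39 -> r0=0x0c
epilogue: pop r0=0x6e, sp=0xcf
r1: caller-saved, written=True
r2: caller-saved, written=True
r3: caller-saved, written=True
r4: callee-saved, written=False

SURVIVE = r4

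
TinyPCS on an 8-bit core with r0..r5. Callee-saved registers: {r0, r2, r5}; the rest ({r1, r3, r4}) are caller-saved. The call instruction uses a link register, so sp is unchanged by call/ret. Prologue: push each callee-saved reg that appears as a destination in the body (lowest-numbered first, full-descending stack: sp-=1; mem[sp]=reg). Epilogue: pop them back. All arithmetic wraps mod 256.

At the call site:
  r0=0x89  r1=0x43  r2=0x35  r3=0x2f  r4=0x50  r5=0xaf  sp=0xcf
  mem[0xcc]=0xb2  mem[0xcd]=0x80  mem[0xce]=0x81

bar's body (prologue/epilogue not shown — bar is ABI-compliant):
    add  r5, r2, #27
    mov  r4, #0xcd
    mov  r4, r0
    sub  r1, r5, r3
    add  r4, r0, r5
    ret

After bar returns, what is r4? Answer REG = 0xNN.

REG = 0xd9

prologue: push r5 -> mem[0xce]=0xaf, sp=0xce
body[0] add  r5, r2, #27 -> r5=0x50
body[1] mov  r4, #0xcd -> r4=0xcd
body[2] mov  r4, r0 -> r4=0x89
body[3] sub  r1, r5, r3 -> r1=0x21
body[4] add  r4, r0, r5 -> r4=0xd9
epilogue: pop r5=0xaf, sp=0xcf
r4 is caller-saved -> body value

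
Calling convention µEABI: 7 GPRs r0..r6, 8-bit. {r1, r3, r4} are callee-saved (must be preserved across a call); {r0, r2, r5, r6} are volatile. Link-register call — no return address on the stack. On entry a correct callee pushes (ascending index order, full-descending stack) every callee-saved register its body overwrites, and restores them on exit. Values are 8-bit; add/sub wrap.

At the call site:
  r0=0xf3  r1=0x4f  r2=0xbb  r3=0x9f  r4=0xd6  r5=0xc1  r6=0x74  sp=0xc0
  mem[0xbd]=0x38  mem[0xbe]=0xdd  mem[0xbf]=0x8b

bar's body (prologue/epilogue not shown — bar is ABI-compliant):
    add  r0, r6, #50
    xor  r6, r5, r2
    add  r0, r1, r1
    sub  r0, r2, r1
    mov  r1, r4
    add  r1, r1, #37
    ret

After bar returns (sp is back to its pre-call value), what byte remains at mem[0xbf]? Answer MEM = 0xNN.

MEM = 0x4f

prologue: push r1 -> mem[0xbf]=0x4f, sp=0xbf
body[0] add  r0, r6, #50 -> r0=0xa6
body[1] xor  r6, r5, r2 -> r6=0x7a
body[2] add  r0, r1, r1 -> r0=0x9e
body[3] sub  r0, r2, r1 -> r0=0x6c
body[4] mov  r1, r4 -> r1=0xd6
body[5] add  r1, r1, #37 -> r1=0xfb
epilogue: pop r1=0x4f, sp=0xc0
prologue pushed ['r1'] at ['0xbf']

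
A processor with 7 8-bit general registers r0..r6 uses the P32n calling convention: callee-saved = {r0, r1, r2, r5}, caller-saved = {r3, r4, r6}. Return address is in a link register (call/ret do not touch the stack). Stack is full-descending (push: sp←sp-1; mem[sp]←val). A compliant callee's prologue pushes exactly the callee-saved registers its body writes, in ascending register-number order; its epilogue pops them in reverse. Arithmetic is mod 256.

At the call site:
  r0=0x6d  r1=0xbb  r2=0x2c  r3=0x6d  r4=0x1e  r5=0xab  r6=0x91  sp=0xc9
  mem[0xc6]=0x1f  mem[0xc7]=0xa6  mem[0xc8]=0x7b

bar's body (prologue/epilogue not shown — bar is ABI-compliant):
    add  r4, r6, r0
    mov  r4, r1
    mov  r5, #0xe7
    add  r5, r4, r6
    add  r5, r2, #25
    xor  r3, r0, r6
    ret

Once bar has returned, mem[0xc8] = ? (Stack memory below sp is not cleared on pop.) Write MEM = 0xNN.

MEM = 0xab

prologue: push r5 → mem[0xc8]=0xab, sp=0xc8
body[0] add  r4, r6, r0 → r4=0xfe
body[1] mov  r4, r1 → r4=0xbb
body[2] mov  r5, #0xe7 → r5=0xe7
body[3] add  r5, r4, r6 → r5=0x4c
body[4] add  r5, r2, #25 → r5=0x45
body[5] xor  r3, r0, r6 → r3=0xfc
epilogue: pop r5=0xab, sp=0xc9
prologue pushed ['r5'] at ['0xc8']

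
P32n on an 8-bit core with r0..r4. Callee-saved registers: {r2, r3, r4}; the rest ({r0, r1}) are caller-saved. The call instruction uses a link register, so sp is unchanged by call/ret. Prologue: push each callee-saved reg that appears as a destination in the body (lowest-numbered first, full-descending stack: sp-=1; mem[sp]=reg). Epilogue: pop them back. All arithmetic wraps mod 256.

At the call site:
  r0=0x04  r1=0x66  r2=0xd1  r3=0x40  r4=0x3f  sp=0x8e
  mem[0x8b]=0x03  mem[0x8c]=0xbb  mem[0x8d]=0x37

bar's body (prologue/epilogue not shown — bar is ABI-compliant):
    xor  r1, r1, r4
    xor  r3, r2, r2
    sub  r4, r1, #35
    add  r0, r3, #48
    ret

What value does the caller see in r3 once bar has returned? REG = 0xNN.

REG = 0x40

prologue: push r3 → mem[0x8d]=0x40, sp=0x8d
prologue: push r4 → mem[0x8c]=0x3f, sp=0x8c
body[0] xor  r1, r1, r4 → r1=0x59
body[1] xor  r3, r2, r2 → r3=0x00
body[2] sub  r4, r1, #35 → r4=0x36
body[3] add  r0, r3, #48 → r0=0x30
epilogue: pop r4=0x3f, sp=0x8d
epilogue: pop r3=0x40, sp=0x8e
r3 is callee-saved → restored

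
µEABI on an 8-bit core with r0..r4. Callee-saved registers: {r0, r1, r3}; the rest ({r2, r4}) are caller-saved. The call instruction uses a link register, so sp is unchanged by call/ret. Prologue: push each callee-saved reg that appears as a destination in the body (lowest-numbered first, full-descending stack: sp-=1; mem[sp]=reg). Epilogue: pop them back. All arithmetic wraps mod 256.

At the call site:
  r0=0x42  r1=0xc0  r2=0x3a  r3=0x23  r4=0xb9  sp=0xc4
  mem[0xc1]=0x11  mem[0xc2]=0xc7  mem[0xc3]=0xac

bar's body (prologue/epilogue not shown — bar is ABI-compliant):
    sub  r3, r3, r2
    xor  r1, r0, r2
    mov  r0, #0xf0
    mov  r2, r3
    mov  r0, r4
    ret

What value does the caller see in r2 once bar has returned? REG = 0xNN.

prologue: push r0 → mem[0xc3]=0x42, sp=0xc3
prologue: push r1 → mem[0xc2]=0xc0, sp=0xc2
prologue: push r3 → mem[0xc1]=0x23, sp=0xc1
body[0] sub  r3, r3, r2 → r3=0xe9
body[1] xor  r1, r0, r2 → r1=0x78
body[2] mov  r0, #0xf0 → r0=0xf0
body[3] mov  r2, r3 → r2=0xe9
body[4] mov  r0, r4 → r0=0xb9
epilogue: pop r3=0x23, sp=0xc2
epilogue: pop r1=0xc0, sp=0xc3
epilogue: pop r0=0x42, sp=0xc4
r2 is caller-saved → body value

REG = 0xe9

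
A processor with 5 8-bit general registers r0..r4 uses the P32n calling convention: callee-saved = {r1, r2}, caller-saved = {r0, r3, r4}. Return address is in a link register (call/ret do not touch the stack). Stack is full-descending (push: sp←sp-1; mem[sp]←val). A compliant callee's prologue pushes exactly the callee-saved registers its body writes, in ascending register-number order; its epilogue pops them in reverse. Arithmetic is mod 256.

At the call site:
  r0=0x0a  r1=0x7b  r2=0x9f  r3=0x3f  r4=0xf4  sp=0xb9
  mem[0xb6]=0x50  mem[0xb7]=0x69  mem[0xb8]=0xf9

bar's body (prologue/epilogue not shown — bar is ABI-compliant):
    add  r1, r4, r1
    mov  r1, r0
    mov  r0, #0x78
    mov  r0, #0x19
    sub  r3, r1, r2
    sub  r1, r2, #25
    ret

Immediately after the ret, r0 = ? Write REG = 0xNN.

REG = 0x19

prologue: push r1 -> mem[0xb8]=0x7b, sp=0xb8
body[0] add  r1, r4, r1 -> r1=0x6f
body[1] mov  r1, r0 -> r1=0x0a
body[2] mov  r0, #0x78 -> r0=0x78
body[3] mov  r0, #0x19 -> r0=0x19
body[4] sub  r3, r1, r2 -> r3=0x6b
body[5] sub  r1, r2, #25 -> r1=0x86
epilogue: pop r1=0x7b, sp=0xb9
r0 is caller-saved -> body value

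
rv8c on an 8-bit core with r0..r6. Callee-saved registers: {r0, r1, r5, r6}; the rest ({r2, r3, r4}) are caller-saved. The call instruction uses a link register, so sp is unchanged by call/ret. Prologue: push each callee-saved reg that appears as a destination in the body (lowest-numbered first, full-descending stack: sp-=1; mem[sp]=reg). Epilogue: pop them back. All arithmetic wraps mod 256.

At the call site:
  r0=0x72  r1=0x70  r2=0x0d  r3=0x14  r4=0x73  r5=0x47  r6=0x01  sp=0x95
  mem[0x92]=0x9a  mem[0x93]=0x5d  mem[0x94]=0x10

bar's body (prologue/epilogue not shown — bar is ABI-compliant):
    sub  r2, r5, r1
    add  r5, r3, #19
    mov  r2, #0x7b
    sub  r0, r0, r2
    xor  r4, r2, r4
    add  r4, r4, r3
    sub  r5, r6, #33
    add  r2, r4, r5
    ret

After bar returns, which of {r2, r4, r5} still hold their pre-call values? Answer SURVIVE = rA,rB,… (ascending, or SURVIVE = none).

prologue: push r0 → mem[0x94]=0x72, sp=0x94
prologue: push r5 → mem[0x93]=0x47, sp=0x93
body[0] sub  r2, r5, r1 → r2=0xd7
body[1] add  r5, r3, #19 → r5=0x27
body[2] mov  r2, #0x7b → r2=0x7b
body[3] sub  r0, r0, r2 → r0=0xf7
body[4] xor  r4, r2, r4 → r4=0x08
body[5] add  r4, r4, r3 → r4=0x1c
body[6] sub  r5, r6, #33 → r5=0xe0
body[7] add  r2, r4, r5 → r2=0xfc
epilogue: pop r5=0x47, sp=0x94
epilogue: pop r0=0x72, sp=0x95
r2: caller-saved, written=True
r4: caller-saved, written=True
r5: callee-saved, written=True

SURVIVE = r5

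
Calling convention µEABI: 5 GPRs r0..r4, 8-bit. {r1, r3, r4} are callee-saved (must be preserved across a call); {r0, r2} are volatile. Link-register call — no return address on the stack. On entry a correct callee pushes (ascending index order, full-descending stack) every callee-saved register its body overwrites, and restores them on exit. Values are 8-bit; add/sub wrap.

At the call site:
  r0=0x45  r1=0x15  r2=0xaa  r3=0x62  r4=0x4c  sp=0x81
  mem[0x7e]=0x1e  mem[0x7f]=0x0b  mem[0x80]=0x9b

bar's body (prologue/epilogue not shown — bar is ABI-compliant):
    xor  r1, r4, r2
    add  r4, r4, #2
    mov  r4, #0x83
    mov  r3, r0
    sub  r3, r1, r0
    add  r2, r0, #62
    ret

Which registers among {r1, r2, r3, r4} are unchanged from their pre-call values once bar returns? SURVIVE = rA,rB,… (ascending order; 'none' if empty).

prologue: push r1 → mem[0x80]=0x15, sp=0x80
prologue: push r3 → mem[0x7f]=0x62, sp=0x7f
prologue: push r4 → mem[0x7e]=0x4c, sp=0x7e
body[0] xor  r1, r4, r2 → r1=0xe6
body[1] add  r4, r4, #2 → r4=0x4e
body[2] mov  r4, #0x83 → r4=0x83
body[3] mov  r3, r0 → r3=0x45
body[4] sub  r3, r1, r0 → r3=0xa1
body[5] add  r2, r0, #62 → r2=0x83
epilogue: pop r4=0x4c, sp=0x7f
epilogue: pop r3=0x62, sp=0x80
epilogue: pop r1=0x15, sp=0x81
r1: callee-saved, written=True
r2: caller-saved, written=True
r3: callee-saved, written=True
r4: callee-saved, written=True

SURVIVE = r1,r3,r4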